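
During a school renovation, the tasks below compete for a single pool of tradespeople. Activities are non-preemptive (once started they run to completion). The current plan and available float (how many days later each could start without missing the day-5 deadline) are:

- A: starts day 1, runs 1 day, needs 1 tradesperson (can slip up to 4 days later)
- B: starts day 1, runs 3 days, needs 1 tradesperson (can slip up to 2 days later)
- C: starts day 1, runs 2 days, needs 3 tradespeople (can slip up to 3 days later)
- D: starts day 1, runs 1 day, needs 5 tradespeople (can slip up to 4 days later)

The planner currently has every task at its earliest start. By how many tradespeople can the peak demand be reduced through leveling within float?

Early-start peak: d1:10  d2:4  d3:1  d4:0  d5:0 ⇒ 10.
Leveled (A@1, B@1, C@1, D@4): d1:5  d2:4  d3:1  d4:5  d5:0 ⇒ 5.
Reduction 10 − 5 = 5.

5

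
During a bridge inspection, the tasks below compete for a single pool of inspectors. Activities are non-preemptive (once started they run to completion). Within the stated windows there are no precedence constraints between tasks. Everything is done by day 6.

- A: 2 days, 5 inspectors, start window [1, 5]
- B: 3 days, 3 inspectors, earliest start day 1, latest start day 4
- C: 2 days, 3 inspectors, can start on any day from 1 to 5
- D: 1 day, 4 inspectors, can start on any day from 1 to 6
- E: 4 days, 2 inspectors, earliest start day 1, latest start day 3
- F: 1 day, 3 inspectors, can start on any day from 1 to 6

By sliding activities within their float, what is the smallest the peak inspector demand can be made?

Early-start (A@1, B@1, C@1, D@1, E@1, F@1) gives peak 20: d1:20  d2:13  d3:5  d4:2  d5:0  d6:0.
Shift C→3, D→5, E→3, F→4.
Schedule A@1, B@1, C@3, D@5, E@3, F@4: d1:8  d2:8  d3:8  d4:8  d5:6  d6:2 — peak 8.

8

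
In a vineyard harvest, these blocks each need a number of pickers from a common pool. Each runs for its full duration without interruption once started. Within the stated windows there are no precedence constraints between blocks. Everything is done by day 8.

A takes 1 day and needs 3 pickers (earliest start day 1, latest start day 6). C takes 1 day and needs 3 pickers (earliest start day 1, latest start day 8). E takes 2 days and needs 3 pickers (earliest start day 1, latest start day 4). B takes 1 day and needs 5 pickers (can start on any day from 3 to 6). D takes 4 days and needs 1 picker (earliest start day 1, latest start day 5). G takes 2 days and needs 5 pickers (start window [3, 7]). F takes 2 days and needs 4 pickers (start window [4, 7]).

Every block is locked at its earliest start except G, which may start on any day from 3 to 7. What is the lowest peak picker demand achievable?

G@3: d1:10  d2:4  d3:11  d4:10  d5:4  d6:0  d7:0  d8:0 → peak 11
G@4: d1:10  d2:4  d3:6  d4:10  d5:9  d6:0  d7:0  d8:0 → peak 10
G@5: d1:10  d2:4  d3:6  d4:5  d5:9  d6:5  d7:0  d8:0 → peak 10
G@6: d1:10  d2:4  d3:6  d4:5  d5:4  d6:5  d7:5  d8:0 → peak 10
G@7: d1:10  d2:4  d3:6  d4:5  d5:4  d6:0  d7:5  d8:5 → peak 10
Best is G@4, peak 10.

10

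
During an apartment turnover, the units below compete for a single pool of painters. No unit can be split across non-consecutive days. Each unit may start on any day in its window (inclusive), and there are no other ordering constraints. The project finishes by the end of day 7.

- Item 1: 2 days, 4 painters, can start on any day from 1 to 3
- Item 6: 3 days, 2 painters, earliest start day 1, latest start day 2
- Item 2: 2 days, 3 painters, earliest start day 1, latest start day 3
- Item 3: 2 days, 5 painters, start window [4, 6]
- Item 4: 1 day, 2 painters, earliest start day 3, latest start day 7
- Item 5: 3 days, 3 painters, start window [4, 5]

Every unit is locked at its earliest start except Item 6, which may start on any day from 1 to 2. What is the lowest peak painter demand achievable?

9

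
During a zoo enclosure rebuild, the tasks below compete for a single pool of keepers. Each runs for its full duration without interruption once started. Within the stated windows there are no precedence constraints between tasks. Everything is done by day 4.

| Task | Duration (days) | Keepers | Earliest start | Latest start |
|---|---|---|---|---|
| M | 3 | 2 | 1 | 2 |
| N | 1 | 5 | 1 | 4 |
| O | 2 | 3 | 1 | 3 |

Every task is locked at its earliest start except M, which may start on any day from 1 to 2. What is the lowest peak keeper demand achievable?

M@1: d1:10  d2:5  d3:2  d4:0 → peak 10
M@2: d1:8  d2:5  d3:2  d4:2 → peak 8
Best is M@2, peak 8.

8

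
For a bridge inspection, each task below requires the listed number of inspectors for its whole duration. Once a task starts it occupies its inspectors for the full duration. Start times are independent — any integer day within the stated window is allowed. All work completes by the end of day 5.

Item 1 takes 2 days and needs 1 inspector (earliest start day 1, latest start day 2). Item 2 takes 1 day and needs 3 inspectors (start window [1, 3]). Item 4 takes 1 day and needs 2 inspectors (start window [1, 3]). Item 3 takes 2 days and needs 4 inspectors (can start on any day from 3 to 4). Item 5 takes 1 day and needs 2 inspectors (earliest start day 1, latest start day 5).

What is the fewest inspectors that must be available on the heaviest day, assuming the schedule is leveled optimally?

4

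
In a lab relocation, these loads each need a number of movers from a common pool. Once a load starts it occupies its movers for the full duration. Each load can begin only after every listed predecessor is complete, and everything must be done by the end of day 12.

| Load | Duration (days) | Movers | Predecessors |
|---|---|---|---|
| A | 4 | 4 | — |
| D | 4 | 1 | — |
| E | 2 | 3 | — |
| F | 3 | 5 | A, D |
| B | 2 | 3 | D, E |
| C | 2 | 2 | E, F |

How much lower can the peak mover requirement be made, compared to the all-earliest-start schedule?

Early-start peak: d1:8  d2:8  d3:5  d4:5  d5:8  d6:8  d7:5  d8:2  d9:2  d10:0  d11:0  d12:0 ⇒ 8.
Leveled (A@1, D@1, E@5, F@7, B@10, C@10): d1:5  d2:5  d3:5  d4:5  d5:3  d6:3  d7:5  d8:5  d9:5  d10:5  d11:5  d12:0 ⇒ 5.
Reduction 8 − 5 = 3.

3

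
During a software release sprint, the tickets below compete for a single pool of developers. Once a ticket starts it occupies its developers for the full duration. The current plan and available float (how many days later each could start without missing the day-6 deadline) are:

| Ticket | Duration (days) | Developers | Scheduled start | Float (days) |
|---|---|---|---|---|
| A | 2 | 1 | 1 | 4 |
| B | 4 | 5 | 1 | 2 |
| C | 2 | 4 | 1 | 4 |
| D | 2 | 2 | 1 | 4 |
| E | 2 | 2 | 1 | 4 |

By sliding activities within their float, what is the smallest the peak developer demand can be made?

7

Early-start (A@1, B@1, C@1, D@1, E@1) gives peak 14: d1:14  d2:14  d3:5  d4:5  d5:0  d6:0.
Shift C→5, D→3, E→5.
Schedule A@1, B@1, C@5, D@3, E@5: d1:6  d2:6  d3:7  d4:7  d5:6  d6:6 — peak 7.
Total developer-days = 38 over 6 days ⇒ peak ≥ ⌈38/6⌉ = 7, so 7 is optimal.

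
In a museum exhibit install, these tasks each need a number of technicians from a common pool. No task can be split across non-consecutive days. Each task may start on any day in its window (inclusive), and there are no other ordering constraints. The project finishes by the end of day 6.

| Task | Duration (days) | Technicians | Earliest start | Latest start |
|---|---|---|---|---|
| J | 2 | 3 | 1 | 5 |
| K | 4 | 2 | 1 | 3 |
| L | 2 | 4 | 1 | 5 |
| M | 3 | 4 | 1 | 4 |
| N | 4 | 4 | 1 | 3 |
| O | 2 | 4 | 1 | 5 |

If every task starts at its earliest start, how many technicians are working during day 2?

21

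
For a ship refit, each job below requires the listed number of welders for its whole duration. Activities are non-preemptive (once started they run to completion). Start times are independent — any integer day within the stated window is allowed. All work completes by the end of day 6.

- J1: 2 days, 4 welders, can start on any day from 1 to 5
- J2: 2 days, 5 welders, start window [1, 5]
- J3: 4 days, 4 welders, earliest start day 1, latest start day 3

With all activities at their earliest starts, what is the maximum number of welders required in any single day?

Early-start schedule: J1@1, J2@1, J3@1.
Load per day: day 1: 13, day 2: 13, day 3: 4, day 4: 4, day 5: 0, day 6: 0.
Peak is 13.

13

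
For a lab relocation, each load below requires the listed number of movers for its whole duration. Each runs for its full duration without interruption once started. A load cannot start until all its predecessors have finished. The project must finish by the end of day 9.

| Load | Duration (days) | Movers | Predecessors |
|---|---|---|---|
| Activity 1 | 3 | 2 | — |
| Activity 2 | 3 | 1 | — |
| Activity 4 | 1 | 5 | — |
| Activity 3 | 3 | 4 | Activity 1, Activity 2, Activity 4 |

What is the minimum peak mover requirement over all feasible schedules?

5

Early-start (Activity 1@1, Activity 2@1, Activity 4@1, Activity 3@4) gives peak 8: d1:8  d2:3  d3:3  d4:4  d5:4  d6:4  d7:0  d8:0  d9:0.
Shift Activity 4→4, Activity 3→5.
Schedule Activity 1@1, Activity 2@1, Activity 4@4, Activity 3@5: d1:3  d2:3  d3:3  d4:5  d5:4  d6:4  d7:4  d8:0  d9:0 — peak 5.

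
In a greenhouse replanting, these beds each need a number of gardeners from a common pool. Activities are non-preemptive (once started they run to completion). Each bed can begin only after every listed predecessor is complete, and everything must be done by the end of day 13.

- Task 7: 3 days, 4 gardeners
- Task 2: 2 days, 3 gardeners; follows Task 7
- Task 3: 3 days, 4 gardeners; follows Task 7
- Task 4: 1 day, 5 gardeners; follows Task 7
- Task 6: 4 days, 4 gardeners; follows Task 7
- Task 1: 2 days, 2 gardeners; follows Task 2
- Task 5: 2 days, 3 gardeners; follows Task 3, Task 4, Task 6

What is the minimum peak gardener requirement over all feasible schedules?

Early-start (Task 7@1, Task 2@4, Task 3@4, Task 4@4, Task 6@4, Task 1@6, Task 5@8) gives peak 16: d1:4  d2:4  d3:4  d4:16  d5:11  d6:10  d7:6  d8:3  d9:3  d10:0  d11:0  d12:0  d13:0.
Shift Task 4→7, Task 6→8, Task 5→12.
Schedule Task 7@1, Task 2@4, Task 3@4, Task 4@7, Task 6@8, Task 1@6, Task 5@12: d1:4  d2:4  d3:4  d4:7  d5:7  d6:6  d7:7  d8:4  d9:4  d10:4  d11:4  d12:3  d13:3 — peak 7.

7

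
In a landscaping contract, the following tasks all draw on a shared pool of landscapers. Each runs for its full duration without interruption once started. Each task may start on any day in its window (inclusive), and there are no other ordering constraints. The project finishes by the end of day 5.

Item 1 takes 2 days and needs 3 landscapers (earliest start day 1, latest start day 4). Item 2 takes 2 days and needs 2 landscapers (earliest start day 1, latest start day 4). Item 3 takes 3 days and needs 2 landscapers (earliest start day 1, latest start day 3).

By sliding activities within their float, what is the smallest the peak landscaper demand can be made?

Early-start (Item 1@1, Item 2@1, Item 3@1) gives peak 7: d1:7  d2:7  d3:2  d4:0  d5:0.
Shift Item 2→3, Item 3→3.
Schedule Item 1@1, Item 2@3, Item 3@3: d1:3  d2:3  d3:4  d4:4  d5:2 — peak 4.
Total landscaper-days = 16 over 5 days ⇒ peak ≥ ⌈16/5⌉ = 4, so 4 is optimal.

4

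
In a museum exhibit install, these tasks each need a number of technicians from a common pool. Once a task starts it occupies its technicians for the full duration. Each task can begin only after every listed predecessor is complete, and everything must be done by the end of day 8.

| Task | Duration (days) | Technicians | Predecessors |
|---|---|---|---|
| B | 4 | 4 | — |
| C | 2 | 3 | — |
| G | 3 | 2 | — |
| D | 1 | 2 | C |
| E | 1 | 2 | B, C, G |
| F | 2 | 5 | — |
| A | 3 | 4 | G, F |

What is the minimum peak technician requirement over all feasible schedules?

Early-start (B@1, C@1, G@1, D@3, E@5, F@1, A@4) gives peak 14: d1:14  d2:14  d3:8  d4:8  d5:6  d6:4  d7:0  d8:0.
Shift B→3, G→3, E→7, A→6.
Schedule B@3, C@1, G@3, D@3, E@7, F@1, A@6: d1:8  d2:8  d3:8  d4:6  d5:6  d6:8  d7:6  d8:4 — peak 8.

8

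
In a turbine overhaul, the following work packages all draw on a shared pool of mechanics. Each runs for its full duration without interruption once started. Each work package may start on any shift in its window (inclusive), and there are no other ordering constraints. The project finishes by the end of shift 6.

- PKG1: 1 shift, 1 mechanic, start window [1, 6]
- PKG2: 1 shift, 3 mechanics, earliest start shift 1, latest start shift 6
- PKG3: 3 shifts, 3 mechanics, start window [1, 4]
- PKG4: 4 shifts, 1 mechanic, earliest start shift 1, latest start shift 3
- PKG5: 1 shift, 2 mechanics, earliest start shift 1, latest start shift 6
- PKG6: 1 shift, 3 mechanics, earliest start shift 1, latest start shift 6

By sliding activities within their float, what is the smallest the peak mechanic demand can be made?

4

Early-start (PKG1@1, PKG2@1, PKG3@1, PKG4@1, PKG5@1, PKG6@1) gives peak 13: s1:13  s2:4  s3:4  s4:1  s5:0  s6:0.
Shift PKG3→2, PKG4→2, PKG5→5, PKG6→6.
Schedule PKG1@1, PKG2@1, PKG3@2, PKG4@2, PKG5@5, PKG6@6: s1:4  s2:4  s3:4  s4:4  s5:3  s6:3 — peak 4.
Total mechanic-shifts = 22 over 6 shifts ⇒ peak ≥ ⌈22/6⌉ = 4, so 4 is optimal.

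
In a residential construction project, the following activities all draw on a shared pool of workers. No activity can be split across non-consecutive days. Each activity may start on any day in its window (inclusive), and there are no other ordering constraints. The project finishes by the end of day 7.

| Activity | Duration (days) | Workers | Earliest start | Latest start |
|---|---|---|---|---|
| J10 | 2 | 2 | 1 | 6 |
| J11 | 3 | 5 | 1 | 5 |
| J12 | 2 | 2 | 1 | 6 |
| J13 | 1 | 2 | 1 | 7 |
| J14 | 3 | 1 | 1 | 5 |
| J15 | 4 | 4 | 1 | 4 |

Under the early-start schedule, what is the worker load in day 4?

4

At early start, day 4 has: J15.
Demand: 4 = 4.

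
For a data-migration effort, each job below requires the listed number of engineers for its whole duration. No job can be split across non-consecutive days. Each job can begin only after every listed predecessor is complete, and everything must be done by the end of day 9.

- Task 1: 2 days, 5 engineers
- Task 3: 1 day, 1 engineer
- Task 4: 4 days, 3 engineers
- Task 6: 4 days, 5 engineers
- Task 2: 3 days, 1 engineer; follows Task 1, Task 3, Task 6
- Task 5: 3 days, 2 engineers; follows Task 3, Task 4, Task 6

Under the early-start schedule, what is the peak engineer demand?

Early-start schedule: Task 1@1, Task 3@1, Task 4@1, Task 6@1, Task 2@5, Task 5@5.
Load per day: day 1: 14, day 2: 13, day 3: 8, day 4: 8, day 5: 3, day 6: 3, day 7: 3, day 8: 0, day 9: 0.
Peak is 14.

14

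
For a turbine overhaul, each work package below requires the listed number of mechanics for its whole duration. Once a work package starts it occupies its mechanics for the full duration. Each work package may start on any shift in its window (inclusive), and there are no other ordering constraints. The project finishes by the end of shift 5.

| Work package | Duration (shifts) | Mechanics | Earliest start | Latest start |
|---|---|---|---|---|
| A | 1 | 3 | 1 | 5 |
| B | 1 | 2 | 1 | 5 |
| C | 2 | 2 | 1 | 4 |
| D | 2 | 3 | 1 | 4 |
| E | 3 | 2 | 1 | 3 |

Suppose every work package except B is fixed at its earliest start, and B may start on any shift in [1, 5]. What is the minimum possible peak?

10

B@1: s1:12  s2:7  s3:2  s4:0  s5:0 → peak 12
B@2: s1:10  s2:9  s3:2  s4:0  s5:0 → peak 10
B@3: s1:10  s2:7  s3:4  s4:0  s5:0 → peak 10
B@4: s1:10  s2:7  s3:2  s4:2  s5:0 → peak 10
B@5: s1:10  s2:7  s3:2  s4:0  s5:2 → peak 10
Best is B@2, peak 10.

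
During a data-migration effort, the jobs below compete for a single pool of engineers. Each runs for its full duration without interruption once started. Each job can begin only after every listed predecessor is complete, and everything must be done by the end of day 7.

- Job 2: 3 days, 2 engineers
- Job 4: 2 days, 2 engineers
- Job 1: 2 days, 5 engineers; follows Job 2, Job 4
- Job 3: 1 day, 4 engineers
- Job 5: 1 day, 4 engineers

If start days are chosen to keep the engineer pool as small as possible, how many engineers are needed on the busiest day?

5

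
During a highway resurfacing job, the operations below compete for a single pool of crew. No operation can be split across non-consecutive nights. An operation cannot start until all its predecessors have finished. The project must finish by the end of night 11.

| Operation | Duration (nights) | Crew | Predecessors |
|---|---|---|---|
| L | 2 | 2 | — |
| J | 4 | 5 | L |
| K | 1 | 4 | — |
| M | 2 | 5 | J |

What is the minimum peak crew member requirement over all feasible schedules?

Early-start (L@1, J@3, K@1, M@7) gives peak 6: n1:6  n2:2  n3:5  n4:5  n5:5  n6:5  n7:5  n8:5  n9:0  n10:0  n11:0.
Shift K→7, M→8.
Schedule L@1, J@3, K@7, M@8: n1:2  n2:2  n3:5  n4:5  n5:5  n6:5  n7:4  n8:5  n9:5  n10:0  n11:0 — peak 5.

5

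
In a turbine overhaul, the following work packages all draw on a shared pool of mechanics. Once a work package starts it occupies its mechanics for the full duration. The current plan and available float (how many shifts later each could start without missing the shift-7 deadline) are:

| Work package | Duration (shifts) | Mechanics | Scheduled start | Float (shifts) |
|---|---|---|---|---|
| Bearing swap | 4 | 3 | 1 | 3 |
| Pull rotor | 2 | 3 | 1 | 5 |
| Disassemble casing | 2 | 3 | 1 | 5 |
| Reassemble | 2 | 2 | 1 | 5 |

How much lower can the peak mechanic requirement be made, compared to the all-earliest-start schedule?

Early-start peak: s1:11  s2:11  s3:3  s4:3  s5:0  s6:0  s7:0 ⇒ 11.
Leveled (Bearing swap@1, Pull rotor@1, Disassemble casing@3, Reassemble@5): s1:6  s2:6  s3:6  s4:6  s5:2  s6:2  s7:0 ⇒ 6.
Reduction 11 − 6 = 5.

5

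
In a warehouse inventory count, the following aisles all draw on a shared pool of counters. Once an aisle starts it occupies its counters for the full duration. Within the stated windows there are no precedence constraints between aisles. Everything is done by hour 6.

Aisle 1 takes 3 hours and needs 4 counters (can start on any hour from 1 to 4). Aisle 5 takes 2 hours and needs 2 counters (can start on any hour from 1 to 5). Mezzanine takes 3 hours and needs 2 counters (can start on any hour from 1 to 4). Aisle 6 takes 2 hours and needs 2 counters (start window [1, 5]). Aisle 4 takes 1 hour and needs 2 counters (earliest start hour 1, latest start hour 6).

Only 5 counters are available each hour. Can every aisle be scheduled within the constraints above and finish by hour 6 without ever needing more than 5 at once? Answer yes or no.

The minimum achievable peak is 6; 5 < 6, so no feasible schedule stays within the cap.

no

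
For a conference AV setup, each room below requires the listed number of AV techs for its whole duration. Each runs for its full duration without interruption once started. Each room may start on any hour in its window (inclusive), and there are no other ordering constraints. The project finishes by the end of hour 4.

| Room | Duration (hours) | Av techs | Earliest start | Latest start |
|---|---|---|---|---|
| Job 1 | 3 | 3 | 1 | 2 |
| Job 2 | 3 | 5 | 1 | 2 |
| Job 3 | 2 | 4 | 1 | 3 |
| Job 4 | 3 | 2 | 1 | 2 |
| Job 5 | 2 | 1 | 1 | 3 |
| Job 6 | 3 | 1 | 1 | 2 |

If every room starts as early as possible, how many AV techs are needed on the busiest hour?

16

Early-start schedule: Job 1@1, Job 2@1, Job 3@1, Job 4@1, Job 5@1, Job 6@1.
Load per hour: hour 1: 16, hour 2: 16, hour 3: 11, hour 4: 0.
Peak is 16.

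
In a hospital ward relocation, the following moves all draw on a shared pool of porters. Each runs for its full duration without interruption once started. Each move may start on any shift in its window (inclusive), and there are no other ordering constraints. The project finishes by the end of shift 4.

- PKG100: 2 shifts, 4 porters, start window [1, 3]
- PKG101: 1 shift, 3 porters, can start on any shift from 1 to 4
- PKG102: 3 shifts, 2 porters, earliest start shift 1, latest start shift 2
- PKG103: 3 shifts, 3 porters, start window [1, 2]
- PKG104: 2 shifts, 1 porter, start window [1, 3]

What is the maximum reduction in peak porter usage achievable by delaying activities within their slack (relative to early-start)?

4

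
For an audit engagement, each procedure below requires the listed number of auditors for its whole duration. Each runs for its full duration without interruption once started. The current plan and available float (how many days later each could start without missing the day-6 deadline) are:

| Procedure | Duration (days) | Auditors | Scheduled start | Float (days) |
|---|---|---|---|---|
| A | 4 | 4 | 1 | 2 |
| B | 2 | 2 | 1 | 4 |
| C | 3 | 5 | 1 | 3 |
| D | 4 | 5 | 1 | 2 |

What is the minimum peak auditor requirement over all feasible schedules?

14

Early-start (A@1, B@1, C@1, D@1) gives peak 16: d1:16  d2:16  d3:14  d4:9  d5:0  d6:0.
Shift D→3.
Schedule A@1, B@1, C@1, D@3: d1:11  d2:11  d3:14  d4:9  d5:5  d6:5 — peak 14.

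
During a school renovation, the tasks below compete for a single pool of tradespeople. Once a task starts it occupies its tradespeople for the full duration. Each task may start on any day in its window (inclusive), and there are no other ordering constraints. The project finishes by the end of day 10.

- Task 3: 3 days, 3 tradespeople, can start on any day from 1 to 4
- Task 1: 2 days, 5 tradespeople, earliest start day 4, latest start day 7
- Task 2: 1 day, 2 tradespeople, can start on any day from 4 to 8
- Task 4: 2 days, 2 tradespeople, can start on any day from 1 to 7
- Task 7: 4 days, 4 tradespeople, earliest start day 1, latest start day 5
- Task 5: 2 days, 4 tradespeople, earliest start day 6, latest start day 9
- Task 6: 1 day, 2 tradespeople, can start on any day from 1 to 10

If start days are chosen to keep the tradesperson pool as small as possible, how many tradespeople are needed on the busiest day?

7

Early-start (Task 3@1, Task 1@4, Task 2@4, Task 4@1, Task 7@1, Task 5@6, Task 6@1) gives peak 11: d1:11  d2:9  d3:7  d4:11  d5:5  d6:4  d7:4  d8:0  d9:0  d10:0.
Shift Task 1→5, Task 4→5, Task 5→7, Task 6→7.
Schedule Task 3@1, Task 1@5, Task 2@4, Task 4@5, Task 7@1, Task 5@7, Task 6@7: d1:7  d2:7  d3:7  d4:6  d5:7  d6:7  d7:6  d8:4  d9:0  d10:0 — peak 7.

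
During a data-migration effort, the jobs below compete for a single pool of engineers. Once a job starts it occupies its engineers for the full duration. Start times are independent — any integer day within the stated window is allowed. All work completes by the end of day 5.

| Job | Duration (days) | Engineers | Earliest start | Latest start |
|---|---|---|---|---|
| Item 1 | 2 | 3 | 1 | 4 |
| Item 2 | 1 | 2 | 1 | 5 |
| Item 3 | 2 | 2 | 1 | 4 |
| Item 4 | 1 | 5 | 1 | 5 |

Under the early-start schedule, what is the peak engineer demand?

12

Early-start schedule: Item 1@1, Item 2@1, Item 3@1, Item 4@1.
Load per day: day 1: 12, day 2: 5, day 3: 0, day 4: 0, day 5: 0.
Peak is 12.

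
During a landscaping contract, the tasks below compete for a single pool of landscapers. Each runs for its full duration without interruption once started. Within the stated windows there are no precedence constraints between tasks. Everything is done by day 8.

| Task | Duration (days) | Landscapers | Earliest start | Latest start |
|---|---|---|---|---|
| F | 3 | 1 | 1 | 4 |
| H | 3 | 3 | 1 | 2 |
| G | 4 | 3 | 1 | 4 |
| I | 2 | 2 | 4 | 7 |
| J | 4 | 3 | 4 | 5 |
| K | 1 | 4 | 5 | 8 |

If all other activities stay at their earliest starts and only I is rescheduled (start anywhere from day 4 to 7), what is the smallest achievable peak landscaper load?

7

I@4: d1:7  d2:7  d3:7  d4:8  d5:9  d6:3  d7:3  d8:0 → peak 9
I@5: d1:7  d2:7  d3:7  d4:6  d5:9  d6:5  d7:3  d8:0 → peak 9
I@6: d1:7  d2:7  d3:7  d4:6  d5:7  d6:5  d7:5  d8:0 → peak 7
I@7: d1:7  d2:7  d3:7  d4:6  d5:7  d6:3  d7:5  d8:2 → peak 7
Best is I@6, peak 7.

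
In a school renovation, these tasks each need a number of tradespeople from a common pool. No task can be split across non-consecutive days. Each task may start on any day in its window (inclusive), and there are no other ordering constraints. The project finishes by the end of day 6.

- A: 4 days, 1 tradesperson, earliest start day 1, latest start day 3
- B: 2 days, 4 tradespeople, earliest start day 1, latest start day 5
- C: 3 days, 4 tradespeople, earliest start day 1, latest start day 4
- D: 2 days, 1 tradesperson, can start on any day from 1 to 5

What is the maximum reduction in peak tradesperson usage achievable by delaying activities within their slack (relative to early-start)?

Early-start peak: d1:10  d2:10  d3:5  d4:1  d5:0  d6:0 ⇒ 10.
Leveled (A@1, B@1, C@3, D@5): d1:5  d2:5  d3:5  d4:5  d5:5  d6:1 ⇒ 5.
Reduction 10 − 5 = 5.

5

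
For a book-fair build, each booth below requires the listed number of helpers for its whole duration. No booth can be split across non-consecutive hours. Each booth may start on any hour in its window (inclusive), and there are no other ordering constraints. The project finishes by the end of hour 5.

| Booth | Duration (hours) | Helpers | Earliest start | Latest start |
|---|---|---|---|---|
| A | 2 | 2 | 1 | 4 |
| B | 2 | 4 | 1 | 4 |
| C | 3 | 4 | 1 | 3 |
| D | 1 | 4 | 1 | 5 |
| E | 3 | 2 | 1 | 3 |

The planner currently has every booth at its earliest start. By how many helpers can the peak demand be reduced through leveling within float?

Early-start peak: h1:16  h2:12  h3:6  h4:0  h5:0 ⇒ 16.
Leveled (A@1, B@1, C@3, D@4, E@1): h1:8  h2:8  h3:6  h4:8  h5:4 ⇒ 8.
Reduction 16 − 8 = 8.

8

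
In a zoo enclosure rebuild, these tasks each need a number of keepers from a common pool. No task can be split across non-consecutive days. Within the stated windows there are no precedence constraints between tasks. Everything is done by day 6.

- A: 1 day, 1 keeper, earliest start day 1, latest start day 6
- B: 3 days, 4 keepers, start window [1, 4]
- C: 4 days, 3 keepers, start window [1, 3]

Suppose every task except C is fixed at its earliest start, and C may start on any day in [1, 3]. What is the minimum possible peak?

C@1: d1:8  d2:7  d3:7  d4:3  d5:0  d6:0 → peak 8
C@2: d1:5  d2:7  d3:7  d4:3  d5:3  d6:0 → peak 7
C@3: d1:5  d2:4  d3:7  d4:3  d5:3  d6:3 → peak 7
Best is C@2, peak 7.

7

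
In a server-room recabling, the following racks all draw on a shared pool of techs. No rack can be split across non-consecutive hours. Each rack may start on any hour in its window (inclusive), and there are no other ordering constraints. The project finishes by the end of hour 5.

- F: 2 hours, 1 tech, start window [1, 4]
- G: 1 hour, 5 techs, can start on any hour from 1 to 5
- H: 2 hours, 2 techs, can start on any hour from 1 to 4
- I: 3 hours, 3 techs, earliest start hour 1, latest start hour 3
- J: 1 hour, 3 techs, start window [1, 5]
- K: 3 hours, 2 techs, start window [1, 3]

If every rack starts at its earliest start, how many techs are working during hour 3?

5

At early start, hour 3 has: I, K.
Demand: 3 + 2 = 5.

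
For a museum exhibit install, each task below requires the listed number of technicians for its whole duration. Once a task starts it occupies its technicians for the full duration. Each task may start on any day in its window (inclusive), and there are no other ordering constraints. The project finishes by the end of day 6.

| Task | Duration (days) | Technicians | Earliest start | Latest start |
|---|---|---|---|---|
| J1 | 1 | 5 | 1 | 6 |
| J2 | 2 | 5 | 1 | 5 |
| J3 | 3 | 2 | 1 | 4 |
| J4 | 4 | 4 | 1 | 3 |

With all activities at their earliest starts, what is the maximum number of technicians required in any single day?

16

Early-start schedule: J1@1, J2@1, J3@1, J4@1.
Load per day: day 1: 16, day 2: 11, day 3: 6, day 4: 4, day 5: 0, day 6: 0.
Peak is 16.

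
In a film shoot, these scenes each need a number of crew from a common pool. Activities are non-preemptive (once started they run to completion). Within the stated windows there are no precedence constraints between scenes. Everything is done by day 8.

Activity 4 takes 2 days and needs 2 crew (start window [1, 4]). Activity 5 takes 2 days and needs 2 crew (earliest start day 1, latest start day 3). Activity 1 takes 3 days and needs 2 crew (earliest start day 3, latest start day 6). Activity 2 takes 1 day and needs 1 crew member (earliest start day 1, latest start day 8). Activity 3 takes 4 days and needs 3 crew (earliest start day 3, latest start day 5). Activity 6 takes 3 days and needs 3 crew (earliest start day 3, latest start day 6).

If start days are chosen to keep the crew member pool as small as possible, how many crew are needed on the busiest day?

6

Early-start (Activity 4@1, Activity 5@1, Activity 1@3, Activity 2@1, Activity 3@3, Activity 6@3) gives peak 8: d1:5  d2:4  d3:8  d4:8  d5:8  d6:3  d7:0  d8:0.
Shift Activity 6→6.
Schedule Activity 4@1, Activity 5@1, Activity 1@3, Activity 2@1, Activity 3@3, Activity 6@6: d1:5  d2:4  d3:5  d4:5  d5:5  d6:6  d7:3  d8:3 — peak 6.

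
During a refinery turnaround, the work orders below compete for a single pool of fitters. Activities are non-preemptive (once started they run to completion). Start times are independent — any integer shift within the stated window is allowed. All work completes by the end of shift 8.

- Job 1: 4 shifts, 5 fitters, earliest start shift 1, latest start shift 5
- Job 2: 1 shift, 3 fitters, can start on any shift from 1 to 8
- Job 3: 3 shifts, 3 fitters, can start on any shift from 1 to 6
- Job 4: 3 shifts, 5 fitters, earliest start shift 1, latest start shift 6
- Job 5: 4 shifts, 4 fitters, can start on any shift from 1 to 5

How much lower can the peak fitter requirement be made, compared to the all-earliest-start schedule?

11

Early-start peak: s1:20  s2:17  s3:17  s4:9  s5:0  s6:0  s7:0  s8:0 ⇒ 20.
Leveled (Job 1@1, Job 2@1, Job 3@2, Job 4@5, Job 5@5): s1:8  s2:8  s3:8  s4:8  s5:9  s6:9  s7:9  s8:4 ⇒ 9.
Reduction 20 − 9 = 11.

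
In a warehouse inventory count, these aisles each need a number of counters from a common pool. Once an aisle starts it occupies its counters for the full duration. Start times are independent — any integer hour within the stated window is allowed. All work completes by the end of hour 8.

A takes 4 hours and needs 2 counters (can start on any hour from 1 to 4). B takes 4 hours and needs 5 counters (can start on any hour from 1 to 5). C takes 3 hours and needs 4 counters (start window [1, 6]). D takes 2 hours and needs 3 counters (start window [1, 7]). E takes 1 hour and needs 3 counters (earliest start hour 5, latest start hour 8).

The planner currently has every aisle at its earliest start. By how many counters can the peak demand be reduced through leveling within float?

Early-start peak: h1:14  h2:14  h3:11  h4:7  h5:3  h6:0  h7:0  h8:0 ⇒ 14.
Leveled (A@1, B@1, C@5, D@5, E@7): h1:7  h2:7  h3:7  h4:7  h5:7  h6:7  h7:7  h8:0 ⇒ 7.
Reduction 14 − 7 = 7.

7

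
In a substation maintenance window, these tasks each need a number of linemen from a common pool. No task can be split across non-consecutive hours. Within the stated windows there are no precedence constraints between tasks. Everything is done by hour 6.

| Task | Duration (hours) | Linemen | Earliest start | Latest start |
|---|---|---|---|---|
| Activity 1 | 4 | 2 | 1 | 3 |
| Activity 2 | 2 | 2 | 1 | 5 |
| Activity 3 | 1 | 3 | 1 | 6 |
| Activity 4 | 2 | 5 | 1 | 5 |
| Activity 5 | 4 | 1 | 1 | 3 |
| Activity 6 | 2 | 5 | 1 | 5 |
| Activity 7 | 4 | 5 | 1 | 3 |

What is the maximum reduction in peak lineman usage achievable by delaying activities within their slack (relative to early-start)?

12

Early-start peak: h1:23  h2:20  h3:8  h4:8  h5:0  h6:0 ⇒ 23.
Leveled (Activity 1@1, Activity 2@1, Activity 3@3, Activity 4@1, Activity 5@1, Activity 6@5, Activity 7@3): h1:10  h2:10  h3:11  h4:8  h5:10  h6:10 ⇒ 11.
Reduction 23 − 11 = 12.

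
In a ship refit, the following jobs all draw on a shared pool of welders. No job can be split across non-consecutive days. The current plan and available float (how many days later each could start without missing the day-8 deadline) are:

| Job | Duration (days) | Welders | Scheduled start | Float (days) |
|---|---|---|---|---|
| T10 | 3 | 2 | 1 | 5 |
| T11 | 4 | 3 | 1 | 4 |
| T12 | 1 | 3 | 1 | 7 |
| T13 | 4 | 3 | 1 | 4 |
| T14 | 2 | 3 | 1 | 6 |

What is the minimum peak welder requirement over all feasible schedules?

Early-start (T10@1, T11@1, T12@1, T13@1, T14@1) gives peak 14: d1:14  d2:11  d3:8  d4:6  d5:0  d6:0  d7:0  d8:0.
Shift T12→4, T13→5, T14→5.
Schedule T10@1, T11@1, T12@4, T13@5, T14@5: d1:5  d2:5  d3:5  d4:6  d5:6  d6:6  d7:3  d8:3 — peak 6.

6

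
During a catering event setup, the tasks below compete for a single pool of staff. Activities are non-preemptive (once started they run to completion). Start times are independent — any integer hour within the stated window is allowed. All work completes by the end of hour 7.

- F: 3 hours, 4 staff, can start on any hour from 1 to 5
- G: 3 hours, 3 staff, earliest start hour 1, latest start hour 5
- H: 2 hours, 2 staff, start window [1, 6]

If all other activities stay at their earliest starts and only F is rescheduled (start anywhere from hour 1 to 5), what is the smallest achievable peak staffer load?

5

F@1: h1:9  h2:9  h3:7  h4:0  h5:0  h6:0  h7:0 → peak 9
F@2: h1:5  h2:9  h3:7  h4:4  h5:0  h6:0  h7:0 → peak 9
F@3: h1:5  h2:5  h3:7  h4:4  h5:4  h6:0  h7:0 → peak 7
F@4: h1:5  h2:5  h3:3  h4:4  h5:4  h6:4  h7:0 → peak 5
F@5: h1:5  h2:5  h3:3  h4:0  h5:4  h6:4  h7:4 → peak 5
Best is F@4, peak 5.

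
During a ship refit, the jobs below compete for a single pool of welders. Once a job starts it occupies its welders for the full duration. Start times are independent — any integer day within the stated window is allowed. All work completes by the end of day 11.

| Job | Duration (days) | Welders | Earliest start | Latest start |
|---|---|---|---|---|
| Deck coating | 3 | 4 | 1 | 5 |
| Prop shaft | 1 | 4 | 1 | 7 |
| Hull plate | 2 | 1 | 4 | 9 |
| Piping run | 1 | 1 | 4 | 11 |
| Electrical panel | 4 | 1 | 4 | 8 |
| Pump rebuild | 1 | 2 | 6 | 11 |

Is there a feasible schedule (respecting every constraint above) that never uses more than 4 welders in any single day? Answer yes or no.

yes

Schedule Deck coating@1, Prop shaft@4, Hull plate@5, Piping run@5, Electrical panel@5, Pump rebuild@6: d1:4  d2:4  d3:4  d4:4  d5:3  d6:4  d7:1  d8:1  d9:0  d10:0  d11:0 — peak 4 ≤ 4.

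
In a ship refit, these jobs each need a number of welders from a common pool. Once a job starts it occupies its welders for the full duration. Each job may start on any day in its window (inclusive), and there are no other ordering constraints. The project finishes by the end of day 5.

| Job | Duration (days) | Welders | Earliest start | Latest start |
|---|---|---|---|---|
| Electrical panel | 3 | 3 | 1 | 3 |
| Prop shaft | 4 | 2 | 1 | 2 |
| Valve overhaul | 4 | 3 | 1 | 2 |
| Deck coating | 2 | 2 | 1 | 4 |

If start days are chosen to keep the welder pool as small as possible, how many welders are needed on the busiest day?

Early-start (Electrical panel@1, Prop shaft@1, Valve overhaul@1, Deck coating@1) gives peak 10: d1:10  d2:10  d3:8  d4:5  d5:0.
Shift Deck coating→4.
Schedule Electrical panel@1, Prop shaft@1, Valve overhaul@1, Deck coating@4: d1:8  d2:8  d3:8  d4:7  d5:2 — peak 8.

8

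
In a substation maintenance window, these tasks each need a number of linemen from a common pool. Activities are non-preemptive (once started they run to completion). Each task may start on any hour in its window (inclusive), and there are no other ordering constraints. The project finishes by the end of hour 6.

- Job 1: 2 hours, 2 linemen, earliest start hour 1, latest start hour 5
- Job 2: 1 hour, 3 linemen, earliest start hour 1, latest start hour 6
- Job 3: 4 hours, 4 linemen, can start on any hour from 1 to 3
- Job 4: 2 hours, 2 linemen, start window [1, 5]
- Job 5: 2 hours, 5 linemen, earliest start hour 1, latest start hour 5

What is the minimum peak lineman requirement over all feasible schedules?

7

Early-start (Job 1@1, Job 2@1, Job 3@1, Job 4@1, Job 5@1) gives peak 16: h1:16  h2:13  h3:4  h4:4  h5:0  h6:0.
Shift Job 2→3, Job 4→4, Job 5→5.
Schedule Job 1@1, Job 2@3, Job 3@1, Job 4@4, Job 5@5: h1:6  h2:6  h3:7  h4:6  h5:7  h6:5 — peak 7.
Total lineman-hours = 37 over 6 hours ⇒ peak ≥ ⌈37/6⌉ = 7, so 7 is optimal.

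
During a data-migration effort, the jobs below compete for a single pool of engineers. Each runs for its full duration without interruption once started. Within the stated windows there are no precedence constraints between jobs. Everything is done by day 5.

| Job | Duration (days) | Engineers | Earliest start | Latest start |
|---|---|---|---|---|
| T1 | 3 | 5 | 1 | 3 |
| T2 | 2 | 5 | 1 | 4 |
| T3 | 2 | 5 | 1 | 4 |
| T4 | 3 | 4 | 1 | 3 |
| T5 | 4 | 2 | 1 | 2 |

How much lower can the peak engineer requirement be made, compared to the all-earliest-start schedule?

Early-start peak: d1:21  d2:21  d3:11  d4:2  d5:0 ⇒ 21.
Leveled (T1@1, T2@1, T3@4, T4@3, T5@1): d1:12  d2:12  d3:11  d4:11  d5:9 ⇒ 12.
Reduction 21 − 12 = 9.

9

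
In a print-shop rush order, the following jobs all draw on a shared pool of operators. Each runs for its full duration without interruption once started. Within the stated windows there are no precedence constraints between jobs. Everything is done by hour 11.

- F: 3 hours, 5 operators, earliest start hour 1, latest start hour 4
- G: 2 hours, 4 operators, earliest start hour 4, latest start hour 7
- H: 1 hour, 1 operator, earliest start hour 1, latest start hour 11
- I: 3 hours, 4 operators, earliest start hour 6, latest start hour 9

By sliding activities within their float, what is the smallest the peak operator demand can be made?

5

Early-start (F@1, G@4, H@1, I@6) gives peak 6: h1:6  h2:5  h3:5  h4:4  h5:4  h6:4  h7:4  h8:4  h9:0  h10:0  h11:0.
Shift H→4.
Schedule F@1, G@4, H@4, I@6: h1:5  h2:5  h3:5  h4:5  h5:4  h6:4  h7:4  h8:4  h9:0  h10:0  h11:0 — peak 5.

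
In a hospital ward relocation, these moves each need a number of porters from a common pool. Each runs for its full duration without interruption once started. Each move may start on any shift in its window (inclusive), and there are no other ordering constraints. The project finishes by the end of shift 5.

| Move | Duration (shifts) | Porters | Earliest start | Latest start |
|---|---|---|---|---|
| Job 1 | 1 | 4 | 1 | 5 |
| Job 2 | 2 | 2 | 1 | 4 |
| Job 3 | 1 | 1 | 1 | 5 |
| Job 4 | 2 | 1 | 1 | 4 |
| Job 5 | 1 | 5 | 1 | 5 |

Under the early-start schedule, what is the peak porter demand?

13

Early-start schedule: Job 1@1, Job 2@1, Job 3@1, Job 4@1, Job 5@1.
Load per shift: shift 1: 13, shift 2: 3, shift 3: 0, shift 4: 0, shift 5: 0.
Peak is 13.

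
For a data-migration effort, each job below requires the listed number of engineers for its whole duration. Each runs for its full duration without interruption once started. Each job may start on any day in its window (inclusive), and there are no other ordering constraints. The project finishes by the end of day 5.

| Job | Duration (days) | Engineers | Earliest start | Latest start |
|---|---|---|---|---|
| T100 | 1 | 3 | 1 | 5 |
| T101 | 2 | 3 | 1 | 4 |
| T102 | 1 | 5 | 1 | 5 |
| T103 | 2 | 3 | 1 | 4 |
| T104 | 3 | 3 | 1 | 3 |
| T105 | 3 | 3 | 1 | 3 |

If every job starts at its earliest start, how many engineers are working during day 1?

At early start, day 1 has: T100, T101, T102, T103, T104, T105.
Demand: 3 + 3 + 5 + 3 + 3 + 3 = 20.

20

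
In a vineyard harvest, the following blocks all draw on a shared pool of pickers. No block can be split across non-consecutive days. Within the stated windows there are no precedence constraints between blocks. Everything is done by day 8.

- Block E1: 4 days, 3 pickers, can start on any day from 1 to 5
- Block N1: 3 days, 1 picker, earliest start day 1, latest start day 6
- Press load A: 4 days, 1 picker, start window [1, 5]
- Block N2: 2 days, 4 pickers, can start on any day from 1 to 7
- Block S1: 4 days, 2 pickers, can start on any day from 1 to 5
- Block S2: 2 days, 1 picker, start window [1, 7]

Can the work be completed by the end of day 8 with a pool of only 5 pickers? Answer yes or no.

The minimum achievable peak is 6; 5 < 6, so no feasible schedule stays within the cap.

no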